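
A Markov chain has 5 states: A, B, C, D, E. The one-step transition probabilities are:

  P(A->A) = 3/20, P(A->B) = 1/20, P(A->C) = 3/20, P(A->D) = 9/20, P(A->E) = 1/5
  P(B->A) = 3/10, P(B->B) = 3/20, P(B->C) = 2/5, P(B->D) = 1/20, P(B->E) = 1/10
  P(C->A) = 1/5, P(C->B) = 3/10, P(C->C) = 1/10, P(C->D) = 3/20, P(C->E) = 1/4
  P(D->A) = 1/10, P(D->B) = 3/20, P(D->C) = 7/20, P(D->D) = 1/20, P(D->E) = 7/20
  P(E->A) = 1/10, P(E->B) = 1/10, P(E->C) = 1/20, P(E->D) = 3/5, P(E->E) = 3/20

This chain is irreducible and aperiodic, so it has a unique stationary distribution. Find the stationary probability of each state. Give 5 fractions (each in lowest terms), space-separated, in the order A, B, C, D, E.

Answer: 3286/20601 3173/20601 610/2943 5291/20601 509/2289

Derivation:
The stationary distribution satisfies pi = pi * P, i.e.:
  pi_A = 3/20*pi_A + 3/10*pi_B + 1/5*pi_C + 1/10*pi_D + 1/10*pi_E
  pi_B = 1/20*pi_A + 3/20*pi_B + 3/10*pi_C + 3/20*pi_D + 1/10*pi_E
  pi_C = 3/20*pi_A + 2/5*pi_B + 1/10*pi_C + 7/20*pi_D + 1/20*pi_E
  pi_D = 9/20*pi_A + 1/20*pi_B + 3/20*pi_C + 1/20*pi_D + 3/5*pi_E
  pi_E = 1/5*pi_A + 1/10*pi_B + 1/4*pi_C + 7/20*pi_D + 3/20*pi_E
with normalization: pi_A + pi_B + pi_C + pi_D + pi_E = 1.

Using the first 4 balance equations plus normalization, the linear system A*pi = b is:
  [-17/20, 3/10, 1/5, 1/10, 1/10] . pi = 0
  [1/20, -17/20, 3/10, 3/20, 1/10] . pi = 0
  [3/20, 2/5, -9/10, 7/20, 1/20] . pi = 0
  [9/20, 1/20, 3/20, -19/20, 3/5] . pi = 0
  [1, 1, 1, 1, 1] . pi = 1

Solving yields:
  pi_A = 3286/20601
  pi_B = 3173/20601
  pi_C = 610/2943
  pi_D = 5291/20601
  pi_E = 509/2289

Verification (pi * P):
  3286/20601*3/20 + 3173/20601*3/10 + 610/2943*1/5 + 5291/20601*1/10 + 509/2289*1/10 = 3286/20601 = pi_A  (ok)
  3286/20601*1/20 + 3173/20601*3/20 + 610/2943*3/10 + 5291/20601*3/20 + 509/2289*1/10 = 3173/20601 = pi_B  (ok)
  3286/20601*3/20 + 3173/20601*2/5 + 610/2943*1/10 + 5291/20601*7/20 + 509/2289*1/20 = 610/2943 = pi_C  (ok)
  3286/20601*9/20 + 3173/20601*1/20 + 610/2943*3/20 + 5291/20601*1/20 + 509/2289*3/5 = 5291/20601 = pi_D  (ok)
  3286/20601*1/5 + 3173/20601*1/10 + 610/2943*1/4 + 5291/20601*7/20 + 509/2289*3/20 = 509/2289 = pi_E  (ok)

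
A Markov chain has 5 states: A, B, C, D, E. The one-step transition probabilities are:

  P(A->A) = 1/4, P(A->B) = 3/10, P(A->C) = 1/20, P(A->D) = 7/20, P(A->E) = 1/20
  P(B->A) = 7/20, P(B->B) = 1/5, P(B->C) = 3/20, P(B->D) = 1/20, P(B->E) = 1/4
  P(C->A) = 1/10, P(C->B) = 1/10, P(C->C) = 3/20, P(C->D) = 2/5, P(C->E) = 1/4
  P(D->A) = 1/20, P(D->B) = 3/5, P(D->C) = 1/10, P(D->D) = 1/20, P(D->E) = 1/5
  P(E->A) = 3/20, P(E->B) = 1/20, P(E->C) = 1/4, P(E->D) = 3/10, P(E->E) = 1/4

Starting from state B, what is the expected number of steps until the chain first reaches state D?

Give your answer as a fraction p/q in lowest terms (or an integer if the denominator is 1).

Answer: 82400/18581

Derivation:
Let h_i = expected steps to first reach D from state i.
Boundary: h_D = 0.
First-step equations for the other states:
  h_A = 1 + 1/4*h_A + 3/10*h_B + 1/20*h_C + 7/20*h_D + 1/20*h_E
  h_B = 1 + 7/20*h_A + 1/5*h_B + 3/20*h_C + 1/20*h_D + 1/4*h_E
  h_C = 1 + 1/10*h_A + 1/10*h_B + 3/20*h_C + 2/5*h_D + 1/4*h_E
  h_E = 1 + 3/20*h_A + 1/20*h_B + 1/4*h_C + 3/10*h_D + 1/4*h_E

Substituting h_D = 0 and rearranging gives the linear system (I - Q) h = 1:
  [3/4, -3/10, -1/20, -1/20] . (h_A, h_B, h_C, h_E) = 1
  [-7/20, 4/5, -3/20, -1/4] . (h_A, h_B, h_C, h_E) = 1
  [-1/10, -1/10, 17/20, -1/4] . (h_A, h_B, h_C, h_E) = 1
  [-3/20, -1/20, -1/4, 3/4] . (h_A, h_B, h_C, h_E) = 1

Solving yields:
  h_A = 65760/18581
  h_B = 82400/18581
  h_C = 57720/18581
  h_E = 62660/18581

Starting state is B, so the expected hitting time is h_B = 82400/18581.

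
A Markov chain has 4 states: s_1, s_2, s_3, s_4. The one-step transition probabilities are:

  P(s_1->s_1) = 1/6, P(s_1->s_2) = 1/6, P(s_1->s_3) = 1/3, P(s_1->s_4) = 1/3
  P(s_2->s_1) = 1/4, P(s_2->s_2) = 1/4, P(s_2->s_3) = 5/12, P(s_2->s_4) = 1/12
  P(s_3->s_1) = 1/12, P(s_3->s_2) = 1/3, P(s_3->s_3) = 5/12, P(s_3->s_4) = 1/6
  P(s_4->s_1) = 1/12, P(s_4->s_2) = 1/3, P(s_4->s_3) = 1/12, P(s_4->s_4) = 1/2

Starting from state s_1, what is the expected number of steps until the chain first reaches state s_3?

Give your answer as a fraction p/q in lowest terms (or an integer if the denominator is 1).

Answer: 232/63

Derivation:
Let h_i = expected steps to first reach s_3 from state i.
Boundary: h_s_3 = 0.
First-step equations for the other states:
  h_s_1 = 1 + 1/6*h_s_1 + 1/6*h_s_2 + 1/3*h_s_3 + 1/3*h_s_4
  h_s_2 = 1 + 1/4*h_s_1 + 1/4*h_s_2 + 5/12*h_s_3 + 1/12*h_s_4
  h_s_4 = 1 + 1/12*h_s_1 + 1/3*h_s_2 + 1/12*h_s_3 + 1/2*h_s_4

Substituting h_s_3 = 0 and rearranging gives the linear system (I - Q) h = 1:
  [5/6, -1/6, -1/3] . (h_s_1, h_s_2, h_s_4) = 1
  [-1/4, 3/4, -1/12] . (h_s_1, h_s_2, h_s_4) = 1
  [-1/12, -1/3, 1/2] . (h_s_1, h_s_2, h_s_4) = 1

Solving yields:
  h_s_1 = 232/63
  h_s_2 = 194/63
  h_s_4 = 14/3

Starting state is s_1, so the expected hitting time is h_s_1 = 232/63.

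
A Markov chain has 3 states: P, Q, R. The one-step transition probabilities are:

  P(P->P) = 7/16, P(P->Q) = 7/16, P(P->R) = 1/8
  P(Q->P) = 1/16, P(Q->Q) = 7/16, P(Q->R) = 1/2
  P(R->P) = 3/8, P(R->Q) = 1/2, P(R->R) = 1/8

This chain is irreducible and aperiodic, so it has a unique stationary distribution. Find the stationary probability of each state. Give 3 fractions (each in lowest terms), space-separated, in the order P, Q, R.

The stationary distribution satisfies pi = pi * P, i.e.:
  pi_P = 7/16*pi_P + 1/16*pi_Q + 3/8*pi_R
  pi_Q = 7/16*pi_P + 7/16*pi_Q + 1/2*pi_R
  pi_R = 1/8*pi_P + 1/2*pi_Q + 1/8*pi_R
with normalization: pi_P + pi_Q + pi_R = 1.

Using the first 2 balance equations plus normalization, the linear system A*pi = b is:
  [-9/16, 1/16, 3/8] . pi = 0
  [7/16, -9/16, 1/2] . pi = 0
  [1, 1, 1] . pi = 1

Solving yields:
  pi_P = 31/125
  pi_Q = 57/125
  pi_R = 37/125

Verification (pi * P):
  31/125*7/16 + 57/125*1/16 + 37/125*3/8 = 31/125 = pi_P  (ok)
  31/125*7/16 + 57/125*7/16 + 37/125*1/2 = 57/125 = pi_Q  (ok)
  31/125*1/8 + 57/125*1/2 + 37/125*1/8 = 37/125 = pi_R  (ok)

Answer: 31/125 57/125 37/125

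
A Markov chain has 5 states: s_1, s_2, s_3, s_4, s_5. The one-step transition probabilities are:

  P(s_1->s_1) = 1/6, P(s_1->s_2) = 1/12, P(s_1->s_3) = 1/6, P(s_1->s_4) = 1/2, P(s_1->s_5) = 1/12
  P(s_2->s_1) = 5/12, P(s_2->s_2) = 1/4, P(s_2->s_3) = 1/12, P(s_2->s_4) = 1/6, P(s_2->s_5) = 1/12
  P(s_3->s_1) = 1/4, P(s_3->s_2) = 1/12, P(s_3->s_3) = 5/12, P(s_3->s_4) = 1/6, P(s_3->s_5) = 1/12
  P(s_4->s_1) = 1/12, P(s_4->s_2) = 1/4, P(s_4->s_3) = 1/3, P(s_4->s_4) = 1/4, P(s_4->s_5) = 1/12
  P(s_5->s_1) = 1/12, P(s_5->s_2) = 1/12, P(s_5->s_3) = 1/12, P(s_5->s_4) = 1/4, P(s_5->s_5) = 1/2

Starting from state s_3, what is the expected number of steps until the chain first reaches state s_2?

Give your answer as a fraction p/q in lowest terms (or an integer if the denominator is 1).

Let h_i = expected steps to first reach s_2 from state i.
Boundary: h_s_2 = 0.
First-step equations for the other states:
  h_s_1 = 1 + 1/6*h_s_1 + 1/12*h_s_2 + 1/6*h_s_3 + 1/2*h_s_4 + 1/12*h_s_5
  h_s_3 = 1 + 1/4*h_s_1 + 1/12*h_s_2 + 5/12*h_s_3 + 1/6*h_s_4 + 1/12*h_s_5
  h_s_4 = 1 + 1/12*h_s_1 + 1/4*h_s_2 + 1/3*h_s_3 + 1/4*h_s_4 + 1/12*h_s_5
  h_s_5 = 1 + 1/12*h_s_1 + 1/12*h_s_2 + 1/12*h_s_3 + 1/4*h_s_4 + 1/2*h_s_5

Substituting h_s_2 = 0 and rearranging gives the linear system (I - Q) h = 1:
  [5/6, -1/6, -1/2, -1/12] . (h_s_1, h_s_3, h_s_4, h_s_5) = 1
  [-1/4, 7/12, -1/6, -1/12] . (h_s_1, h_s_3, h_s_4, h_s_5) = 1
  [-1/12, -1/3, 3/4, -1/12] . (h_s_1, h_s_3, h_s_4, h_s_5) = 1
  [-1/12, -1/12, -1/4, 1/2] . (h_s_1, h_s_3, h_s_4, h_s_5) = 1

Solving yields:
  h_s_1 = 308/41
  h_s_3 = 4228/533
  h_s_4 = 3500/533
  h_s_5 = 4188/533

Starting state is s_3, so the expected hitting time is h_s_3 = 4228/533.

Answer: 4228/533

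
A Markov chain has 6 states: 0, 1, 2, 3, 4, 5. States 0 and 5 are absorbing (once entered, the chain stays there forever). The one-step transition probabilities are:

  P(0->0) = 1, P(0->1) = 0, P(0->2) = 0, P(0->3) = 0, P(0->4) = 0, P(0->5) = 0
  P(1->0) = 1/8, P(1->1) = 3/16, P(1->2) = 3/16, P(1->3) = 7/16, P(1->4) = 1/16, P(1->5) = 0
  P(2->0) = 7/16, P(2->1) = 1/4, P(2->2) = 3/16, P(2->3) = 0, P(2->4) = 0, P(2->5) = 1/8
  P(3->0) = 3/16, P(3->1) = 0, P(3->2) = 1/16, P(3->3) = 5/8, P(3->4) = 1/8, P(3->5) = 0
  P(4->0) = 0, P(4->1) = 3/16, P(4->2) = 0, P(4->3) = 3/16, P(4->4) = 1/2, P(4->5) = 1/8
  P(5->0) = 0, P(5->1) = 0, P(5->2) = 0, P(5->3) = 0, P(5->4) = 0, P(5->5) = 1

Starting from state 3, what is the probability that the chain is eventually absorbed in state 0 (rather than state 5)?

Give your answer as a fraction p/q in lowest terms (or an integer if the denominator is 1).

Answer: 2352/2789

Derivation:
Let a_i = P(absorbed in 0 | start in state i).
Boundary conditions: a_0 = 1, a_5 = 0.
For each transient state i, a_i = sum_j P(i->j) * a_j:
  a_1 = 1/8*a_0 + 3/16*a_1 + 3/16*a_2 + 7/16*a_3 + 1/16*a_4 + 0*a_5
  a_2 = 7/16*a_0 + 1/4*a_1 + 3/16*a_2 + 0*a_3 + 0*a_4 + 1/8*a_5
  a_3 = 3/16*a_0 + 0*a_1 + 1/16*a_2 + 5/8*a_3 + 1/8*a_4 + 0*a_5
  a_4 = 0*a_0 + 3/16*a_1 + 0*a_2 + 3/16*a_3 + 1/2*a_4 + 1/8*a_5

Substituting a_0 = 1 and a_5 = 0, rearrange to (I - Q) a = r where r[i] = P(i -> 0):
  [13/16, -3/16, -7/16, -1/16] . (a_1, a_2, a_3, a_4) = 1/8
  [-1/4, 13/16, 0, 0] . (a_1, a_2, a_3, a_4) = 7/16
  [0, -1/16, 3/8, -1/8] . (a_1, a_2, a_3, a_4) = 3/16
  [-3/16, 0, -3/16, 1/2] . (a_1, a_2, a_3, a_4) = 0

Solving yields:
  a_1 = 2344/2789
  a_2 = 2223/2789
  a_3 = 2352/2789
  a_4 = 1761/2789

Starting state is 3, so the absorption probability is a_3 = 2352/2789.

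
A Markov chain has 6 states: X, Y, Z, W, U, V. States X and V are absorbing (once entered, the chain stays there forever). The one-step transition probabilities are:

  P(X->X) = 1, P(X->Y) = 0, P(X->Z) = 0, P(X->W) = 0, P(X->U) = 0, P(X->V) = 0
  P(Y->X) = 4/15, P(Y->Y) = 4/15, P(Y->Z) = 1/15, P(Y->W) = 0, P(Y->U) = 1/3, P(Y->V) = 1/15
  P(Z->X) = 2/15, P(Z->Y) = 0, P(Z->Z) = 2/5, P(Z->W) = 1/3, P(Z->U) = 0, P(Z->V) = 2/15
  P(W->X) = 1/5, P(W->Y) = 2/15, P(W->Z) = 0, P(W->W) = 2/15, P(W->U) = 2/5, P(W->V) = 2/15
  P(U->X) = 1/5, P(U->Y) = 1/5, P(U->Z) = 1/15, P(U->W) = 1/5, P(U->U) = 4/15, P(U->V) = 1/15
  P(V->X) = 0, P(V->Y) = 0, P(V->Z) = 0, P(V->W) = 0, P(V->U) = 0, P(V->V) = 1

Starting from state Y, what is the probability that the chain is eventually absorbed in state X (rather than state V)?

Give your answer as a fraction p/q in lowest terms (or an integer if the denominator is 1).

Answer: 725/977

Derivation:
Let a_i = P(absorbed in X | start in state i).
Boundary conditions: a_X = 1, a_V = 0.
For each transient state i, a_i = sum_j P(i->j) * a_j:
  a_Y = 4/15*a_X + 4/15*a_Y + 1/15*a_Z + 0*a_W + 1/3*a_U + 1/15*a_V
  a_Z = 2/15*a_X + 0*a_Y + 2/5*a_Z + 1/3*a_W + 0*a_U + 2/15*a_V
  a_W = 1/5*a_X + 2/15*a_Y + 0*a_Z + 2/15*a_W + 2/5*a_U + 2/15*a_V
  a_U = 1/5*a_X + 1/5*a_Y + 1/15*a_Z + 1/5*a_W + 4/15*a_U + 1/15*a_V

Substituting a_X = 1 and a_V = 0, rearrange to (I - Q) a = r where r[i] = P(i -> X):
  [11/15, -1/15, 0, -1/3] . (a_Y, a_Z, a_W, a_U) = 4/15
  [0, 3/5, -1/3, 0] . (a_Y, a_Z, a_W, a_U) = 2/15
  [-2/15, 0, 13/15, -2/5] . (a_Y, a_Z, a_W, a_U) = 1/5
  [-1/5, -1/15, -1/5, 11/15] . (a_Y, a_Z, a_W, a_U) = 1/5

Solving yields:
  a_Y = 725/977
  a_Z = 583/977
  a_W = 3293/4885
  a_U = 3484/4885

Starting state is Y, so the absorption probability is a_Y = 725/977.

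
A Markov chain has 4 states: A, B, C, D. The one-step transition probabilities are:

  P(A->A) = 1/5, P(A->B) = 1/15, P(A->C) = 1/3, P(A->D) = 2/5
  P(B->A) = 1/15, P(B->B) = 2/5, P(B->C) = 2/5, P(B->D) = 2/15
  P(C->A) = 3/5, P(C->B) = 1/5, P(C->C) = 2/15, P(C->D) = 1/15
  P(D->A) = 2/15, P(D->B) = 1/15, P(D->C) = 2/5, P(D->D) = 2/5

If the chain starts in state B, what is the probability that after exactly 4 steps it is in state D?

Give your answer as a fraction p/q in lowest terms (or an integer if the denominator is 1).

Answer: 503/2025

Derivation:
Computing P^4 by repeated multiplication:
P^1 =
  A: [1/5, 1/15, 1/3, 2/5]
  B: [1/15, 2/5, 2/5, 2/15]
  C: [3/5, 1/5, 2/15, 1/15]
  D: [2/15, 1/15, 2/5, 2/5]
P^2 =
  A: [67/225, 2/15, 67/225, 61/225]
  B: [67/225, 19/75, 13/45, 4/25]
  C: [2/9, 34/225, 73/225, 68/225]
  D: [73/225, 32/225, 64/225, 56/225]
P^3 =
  A: [956/3375, 509/3375, 203/675, 179/675]
  B: [61/225, 128/675, 341/1125, 797/3375]
  C: [977/3375, 541/3375, 112/375, 283/1125]
  D: [313/1125, 19/125, 1021/3375, 902/3375]
P^4 =
  A: [14302/50625, 106/675, 5078/16875, 13139/50625]
  B: [14186/50625, 8621/50625, 5081/16875, 503/2025]
  C: [14242/50625, 8096/50625, 15241/50625, 13046/50625]
  D: [14323/50625, 7982/50625, 15227/50625, 13093/50625]

(P^4)[B -> D] = 503/2025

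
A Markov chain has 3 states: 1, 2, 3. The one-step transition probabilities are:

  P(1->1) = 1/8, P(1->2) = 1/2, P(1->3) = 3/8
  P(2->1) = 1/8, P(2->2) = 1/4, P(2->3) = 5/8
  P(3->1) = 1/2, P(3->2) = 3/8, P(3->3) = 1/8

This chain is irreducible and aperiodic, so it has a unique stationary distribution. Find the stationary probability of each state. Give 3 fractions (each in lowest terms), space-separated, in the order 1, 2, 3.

The stationary distribution satisfies pi = pi * P, i.e.:
  pi_1 = 1/8*pi_1 + 1/8*pi_2 + 1/2*pi_3
  pi_2 = 1/2*pi_1 + 1/4*pi_2 + 3/8*pi_3
  pi_3 = 3/8*pi_1 + 5/8*pi_2 + 1/8*pi_3
with normalization: pi_1 + pi_2 + pi_3 = 1.

Using the first 2 balance equations plus normalization, the linear system A*pi = b is:
  [-7/8, 1/8, 1/2] . pi = 0
  [1/2, -3/4, 3/8] . pi = 0
  [1, 1, 1] . pi = 1

Solving yields:
  pi_1 = 9/34
  pi_2 = 37/102
  pi_3 = 19/51

Verification (pi * P):
  9/34*1/8 + 37/102*1/8 + 19/51*1/2 = 9/34 = pi_1  (ok)
  9/34*1/2 + 37/102*1/4 + 19/51*3/8 = 37/102 = pi_2  (ok)
  9/34*3/8 + 37/102*5/8 + 19/51*1/8 = 19/51 = pi_3  (ok)

Answer: 9/34 37/102 19/51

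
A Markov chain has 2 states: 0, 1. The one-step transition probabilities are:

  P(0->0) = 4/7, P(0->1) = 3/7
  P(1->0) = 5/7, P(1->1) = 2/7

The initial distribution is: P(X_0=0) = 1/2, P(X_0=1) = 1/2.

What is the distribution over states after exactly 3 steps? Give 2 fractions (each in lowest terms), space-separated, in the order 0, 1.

Propagating the distribution step by step (d_{t+1} = d_t * P):
d_0 = (0=1/2, 1=1/2)
  d_1[0] = 1/2*4/7 + 1/2*5/7 = 9/14
  d_1[1] = 1/2*3/7 + 1/2*2/7 = 5/14
d_1 = (0=9/14, 1=5/14)
  d_2[0] = 9/14*4/7 + 5/14*5/7 = 61/98
  d_2[1] = 9/14*3/7 + 5/14*2/7 = 37/98
d_2 = (0=61/98, 1=37/98)
  d_3[0] = 61/98*4/7 + 37/98*5/7 = 429/686
  d_3[1] = 61/98*3/7 + 37/98*2/7 = 257/686
d_3 = (0=429/686, 1=257/686)

Answer: 429/686 257/686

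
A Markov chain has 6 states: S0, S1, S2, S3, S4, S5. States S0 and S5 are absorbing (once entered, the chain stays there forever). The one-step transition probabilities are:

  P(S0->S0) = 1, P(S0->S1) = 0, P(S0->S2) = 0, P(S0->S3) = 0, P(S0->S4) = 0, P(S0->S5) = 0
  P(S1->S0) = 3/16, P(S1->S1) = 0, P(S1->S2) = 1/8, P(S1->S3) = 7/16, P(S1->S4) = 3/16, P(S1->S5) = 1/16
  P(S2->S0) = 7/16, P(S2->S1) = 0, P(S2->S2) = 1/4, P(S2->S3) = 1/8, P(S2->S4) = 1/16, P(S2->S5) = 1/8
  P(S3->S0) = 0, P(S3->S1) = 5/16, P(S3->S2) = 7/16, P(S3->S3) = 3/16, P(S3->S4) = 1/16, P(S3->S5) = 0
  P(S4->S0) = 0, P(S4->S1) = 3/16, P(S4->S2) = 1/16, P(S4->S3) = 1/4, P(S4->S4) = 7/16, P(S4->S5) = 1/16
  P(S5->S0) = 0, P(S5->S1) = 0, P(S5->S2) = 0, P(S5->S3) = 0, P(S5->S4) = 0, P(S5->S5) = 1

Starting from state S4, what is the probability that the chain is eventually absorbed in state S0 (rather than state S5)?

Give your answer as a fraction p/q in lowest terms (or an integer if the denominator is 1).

Let a_i = P(absorbed in S0 | start in state i).
Boundary conditions: a_S0 = 1, a_S5 = 0.
For each transient state i, a_i = sum_j P(i->j) * a_j:
  a_S1 = 3/16*a_S0 + 0*a_S1 + 1/8*a_S2 + 7/16*a_S3 + 3/16*a_S4 + 1/16*a_S5
  a_S2 = 7/16*a_S0 + 0*a_S1 + 1/4*a_S2 + 1/8*a_S3 + 1/16*a_S4 + 1/8*a_S5
  a_S3 = 0*a_S0 + 5/16*a_S1 + 7/16*a_S2 + 3/16*a_S3 + 1/16*a_S4 + 0*a_S5
  a_S4 = 0*a_S0 + 3/16*a_S1 + 1/16*a_S2 + 1/4*a_S3 + 7/16*a_S4 + 1/16*a_S5

Substituting a_S0 = 1 and a_S5 = 0, rearrange to (I - Q) a = r where r[i] = P(i -> S0):
  [1, -1/8, -7/16, -3/16] . (a_S1, a_S2, a_S3, a_S4) = 3/16
  [0, 3/4, -1/8, -1/16] . (a_S1, a_S2, a_S3, a_S4) = 7/16
  [-5/16, -7/16, 13/16, -1/16] . (a_S1, a_S2, a_S3, a_S4) = 0
  [-3/16, -1/16, -1/4, 9/16] . (a_S1, a_S2, a_S3, a_S4) = 0

Solving yields:
  a_S1 = 914/1251
  a_S2 = 953/1251
  a_S3 = 928/1251
  a_S4 = 823/1251

Starting state is S4, so the absorption probability is a_S4 = 823/1251.

Answer: 823/1251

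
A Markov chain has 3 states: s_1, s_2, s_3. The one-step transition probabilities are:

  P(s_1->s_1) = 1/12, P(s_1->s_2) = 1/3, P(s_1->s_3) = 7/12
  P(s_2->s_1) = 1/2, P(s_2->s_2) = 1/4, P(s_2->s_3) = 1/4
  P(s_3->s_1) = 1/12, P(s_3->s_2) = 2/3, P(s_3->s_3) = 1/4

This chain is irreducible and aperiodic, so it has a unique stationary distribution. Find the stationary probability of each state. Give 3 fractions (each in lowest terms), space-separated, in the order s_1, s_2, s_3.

The stationary distribution satisfies pi = pi * P, i.e.:
  pi_s_1 = 1/12*pi_s_1 + 1/2*pi_s_2 + 1/12*pi_s_3
  pi_s_2 = 1/3*pi_s_1 + 1/4*pi_s_2 + 2/3*pi_s_3
  pi_s_3 = 7/12*pi_s_1 + 1/4*pi_s_2 + 1/4*pi_s_3
with normalization: pi_s_1 + pi_s_2 + pi_s_3 = 1.

Using the first 2 balance equations plus normalization, the linear system A*pi = b is:
  [-11/12, 1/2, 1/12] . pi = 0
  [1/3, -3/4, 2/3] . pi = 0
  [1, 1, 1] . pi = 1

Solving yields:
  pi_s_1 = 57/224
  pi_s_2 = 23/56
  pi_s_3 = 75/224

Verification (pi * P):
  57/224*1/12 + 23/56*1/2 + 75/224*1/12 = 57/224 = pi_s_1  (ok)
  57/224*1/3 + 23/56*1/4 + 75/224*2/3 = 23/56 = pi_s_2  (ok)
  57/224*7/12 + 23/56*1/4 + 75/224*1/4 = 75/224 = pi_s_3  (ok)

Answer: 57/224 23/56 75/224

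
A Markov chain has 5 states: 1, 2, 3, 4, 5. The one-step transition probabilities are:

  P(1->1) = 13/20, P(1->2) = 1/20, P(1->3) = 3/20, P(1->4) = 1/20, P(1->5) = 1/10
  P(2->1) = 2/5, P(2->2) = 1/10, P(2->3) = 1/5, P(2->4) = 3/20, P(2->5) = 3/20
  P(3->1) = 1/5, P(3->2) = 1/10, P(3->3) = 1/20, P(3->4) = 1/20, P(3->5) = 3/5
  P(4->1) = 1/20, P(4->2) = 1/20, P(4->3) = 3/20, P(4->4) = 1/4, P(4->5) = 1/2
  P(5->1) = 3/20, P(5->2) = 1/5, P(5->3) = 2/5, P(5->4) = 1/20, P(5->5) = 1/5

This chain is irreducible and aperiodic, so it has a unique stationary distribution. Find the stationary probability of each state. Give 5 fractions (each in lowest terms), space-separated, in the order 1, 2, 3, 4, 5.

Answer: 12163/34048 445/4256 61/304 2573/34048 1115/4256

Derivation:
The stationary distribution satisfies pi = pi * P, i.e.:
  pi_1 = 13/20*pi_1 + 2/5*pi_2 + 1/5*pi_3 + 1/20*pi_4 + 3/20*pi_5
  pi_2 = 1/20*pi_1 + 1/10*pi_2 + 1/10*pi_3 + 1/20*pi_4 + 1/5*pi_5
  pi_3 = 3/20*pi_1 + 1/5*pi_2 + 1/20*pi_3 + 3/20*pi_4 + 2/5*pi_5
  pi_4 = 1/20*pi_1 + 3/20*pi_2 + 1/20*pi_3 + 1/4*pi_4 + 1/20*pi_5
  pi_5 = 1/10*pi_1 + 3/20*pi_2 + 3/5*pi_3 + 1/2*pi_4 + 1/5*pi_5
with normalization: pi_1 + pi_2 + pi_3 + pi_4 + pi_5 = 1.

Using the first 4 balance equations plus normalization, the linear system A*pi = b is:
  [-7/20, 2/5, 1/5, 1/20, 3/20] . pi = 0
  [1/20, -9/10, 1/10, 1/20, 1/5] . pi = 0
  [3/20, 1/5, -19/20, 3/20, 2/5] . pi = 0
  [1/20, 3/20, 1/20, -3/4, 1/20] . pi = 0
  [1, 1, 1, 1, 1] . pi = 1

Solving yields:
  pi_1 = 12163/34048
  pi_2 = 445/4256
  pi_3 = 61/304
  pi_4 = 2573/34048
  pi_5 = 1115/4256

Verification (pi * P):
  12163/34048*13/20 + 445/4256*2/5 + 61/304*1/5 + 2573/34048*1/20 + 1115/4256*3/20 = 12163/34048 = pi_1  (ok)
  12163/34048*1/20 + 445/4256*1/10 + 61/304*1/10 + 2573/34048*1/20 + 1115/4256*1/5 = 445/4256 = pi_2  (ok)
  12163/34048*3/20 + 445/4256*1/5 + 61/304*1/20 + 2573/34048*3/20 + 1115/4256*2/5 = 61/304 = pi_3  (ok)
  12163/34048*1/20 + 445/4256*3/20 + 61/304*1/20 + 2573/34048*1/4 + 1115/4256*1/20 = 2573/34048 = pi_4  (ok)
  12163/34048*1/10 + 445/4256*3/20 + 61/304*3/5 + 2573/34048*1/2 + 1115/4256*1/5 = 1115/4256 = pi_5  (ok)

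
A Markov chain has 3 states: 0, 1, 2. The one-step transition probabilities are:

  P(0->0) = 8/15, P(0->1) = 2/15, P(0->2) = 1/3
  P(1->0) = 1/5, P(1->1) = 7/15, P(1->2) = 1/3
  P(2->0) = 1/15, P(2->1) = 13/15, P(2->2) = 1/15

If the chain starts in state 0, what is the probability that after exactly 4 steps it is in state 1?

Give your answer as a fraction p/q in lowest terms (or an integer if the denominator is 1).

Answer: 4871/10125

Derivation:
Computing P^4 by repeated multiplication:
P^1 =
  0: [8/15, 2/15, 1/3]
  1: [1/5, 7/15, 1/3]
  2: [1/15, 13/15, 1/15]
P^2 =
  0: [1/3, 19/45, 11/45]
  1: [2/9, 8/15, 11/45]
  2: [16/75, 106/225, 71/225]
P^3 =
  0: [188/675, 34/75, 181/675]
  1: [163/675, 331/675, 181/675]
  2: [773/3375, 587/1125, 841/3375]
P^4 =
  0: [2603/10125, 4871/10125, 2651/10125]
  1: [826/3375, 4996/10125, 2651/10125]
  2: [12308/50625, 24806/50625, 13511/50625]

(P^4)[0 -> 1] = 4871/10125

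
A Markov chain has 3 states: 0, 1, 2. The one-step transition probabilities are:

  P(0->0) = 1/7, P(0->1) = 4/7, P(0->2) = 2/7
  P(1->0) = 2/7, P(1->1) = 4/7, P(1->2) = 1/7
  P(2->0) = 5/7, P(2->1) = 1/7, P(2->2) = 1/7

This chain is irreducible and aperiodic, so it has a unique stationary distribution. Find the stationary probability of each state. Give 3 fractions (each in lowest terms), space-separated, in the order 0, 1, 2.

Answer: 17/53 26/53 10/53

Derivation:
The stationary distribution satisfies pi = pi * P, i.e.:
  pi_0 = 1/7*pi_0 + 2/7*pi_1 + 5/7*pi_2
  pi_1 = 4/7*pi_0 + 4/7*pi_1 + 1/7*pi_2
  pi_2 = 2/7*pi_0 + 1/7*pi_1 + 1/7*pi_2
with normalization: pi_0 + pi_1 + pi_2 = 1.

Using the first 2 balance equations plus normalization, the linear system A*pi = b is:
  [-6/7, 2/7, 5/7] . pi = 0
  [4/7, -3/7, 1/7] . pi = 0
  [1, 1, 1] . pi = 1

Solving yields:
  pi_0 = 17/53
  pi_1 = 26/53
  pi_2 = 10/53

Verification (pi * P):
  17/53*1/7 + 26/53*2/7 + 10/53*5/7 = 17/53 = pi_0  (ok)
  17/53*4/7 + 26/53*4/7 + 10/53*1/7 = 26/53 = pi_1  (ok)
  17/53*2/7 + 26/53*1/7 + 10/53*1/7 = 10/53 = pi_2  (ok)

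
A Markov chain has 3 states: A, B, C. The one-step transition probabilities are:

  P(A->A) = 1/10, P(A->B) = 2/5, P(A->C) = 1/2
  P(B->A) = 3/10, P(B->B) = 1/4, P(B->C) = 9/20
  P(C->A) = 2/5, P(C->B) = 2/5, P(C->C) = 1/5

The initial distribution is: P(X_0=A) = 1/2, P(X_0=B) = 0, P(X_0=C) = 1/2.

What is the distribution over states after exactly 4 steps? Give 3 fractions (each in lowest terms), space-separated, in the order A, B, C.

Answer: 5619/20000 6953/20000 1857/5000

Derivation:
Propagating the distribution step by step (d_{t+1} = d_t * P):
d_0 = (A=1/2, B=0, C=1/2)
  d_1[A] = 1/2*1/10 + 0*3/10 + 1/2*2/5 = 1/4
  d_1[B] = 1/2*2/5 + 0*1/4 + 1/2*2/5 = 2/5
  d_1[C] = 1/2*1/2 + 0*9/20 + 1/2*1/5 = 7/20
d_1 = (A=1/4, B=2/5, C=7/20)
  d_2[A] = 1/4*1/10 + 2/5*3/10 + 7/20*2/5 = 57/200
  d_2[B] = 1/4*2/5 + 2/5*1/4 + 7/20*2/5 = 17/50
  d_2[C] = 1/4*1/2 + 2/5*9/20 + 7/20*1/5 = 3/8
d_2 = (A=57/200, B=17/50, C=3/8)
  d_3[A] = 57/200*1/10 + 17/50*3/10 + 3/8*2/5 = 561/2000
  d_3[B] = 57/200*2/5 + 17/50*1/4 + 3/8*2/5 = 349/1000
  d_3[C] = 57/200*1/2 + 17/50*9/20 + 3/8*1/5 = 741/2000
d_3 = (A=561/2000, B=349/1000, C=741/2000)
  d_4[A] = 561/2000*1/10 + 349/1000*3/10 + 741/2000*2/5 = 5619/20000
  d_4[B] = 561/2000*2/5 + 349/1000*1/4 + 741/2000*2/5 = 6953/20000
  d_4[C] = 561/2000*1/2 + 349/1000*9/20 + 741/2000*1/5 = 1857/5000
d_4 = (A=5619/20000, B=6953/20000, C=1857/5000)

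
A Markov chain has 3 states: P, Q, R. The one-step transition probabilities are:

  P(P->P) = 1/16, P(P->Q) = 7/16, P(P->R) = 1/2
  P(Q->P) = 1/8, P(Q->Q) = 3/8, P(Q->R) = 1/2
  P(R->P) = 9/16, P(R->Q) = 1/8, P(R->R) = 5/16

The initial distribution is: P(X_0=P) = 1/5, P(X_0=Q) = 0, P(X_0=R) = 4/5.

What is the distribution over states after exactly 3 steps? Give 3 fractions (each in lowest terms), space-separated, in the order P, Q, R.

Answer: 6133/20480 1155/4096 2143/5120

Derivation:
Propagating the distribution step by step (d_{t+1} = d_t * P):
d_0 = (P=1/5, Q=0, R=4/5)
  d_1[P] = 1/5*1/16 + 0*1/8 + 4/5*9/16 = 37/80
  d_1[Q] = 1/5*7/16 + 0*3/8 + 4/5*1/8 = 3/16
  d_1[R] = 1/5*1/2 + 0*1/2 + 4/5*5/16 = 7/20
d_1 = (P=37/80, Q=3/16, R=7/20)
  d_2[P] = 37/80*1/16 + 3/16*1/8 + 7/20*9/16 = 319/1280
  d_2[Q] = 37/80*7/16 + 3/16*3/8 + 7/20*1/8 = 81/256
  d_2[R] = 37/80*1/2 + 3/16*1/2 + 7/20*5/16 = 139/320
d_2 = (P=319/1280, Q=81/256, R=139/320)
  d_3[P] = 319/1280*1/16 + 81/256*1/8 + 139/320*9/16 = 6133/20480
  d_3[Q] = 319/1280*7/16 + 81/256*3/8 + 139/320*1/8 = 1155/4096
  d_3[R] = 319/1280*1/2 + 81/256*1/2 + 139/320*5/16 = 2143/5120
d_3 = (P=6133/20480, Q=1155/4096, R=2143/5120)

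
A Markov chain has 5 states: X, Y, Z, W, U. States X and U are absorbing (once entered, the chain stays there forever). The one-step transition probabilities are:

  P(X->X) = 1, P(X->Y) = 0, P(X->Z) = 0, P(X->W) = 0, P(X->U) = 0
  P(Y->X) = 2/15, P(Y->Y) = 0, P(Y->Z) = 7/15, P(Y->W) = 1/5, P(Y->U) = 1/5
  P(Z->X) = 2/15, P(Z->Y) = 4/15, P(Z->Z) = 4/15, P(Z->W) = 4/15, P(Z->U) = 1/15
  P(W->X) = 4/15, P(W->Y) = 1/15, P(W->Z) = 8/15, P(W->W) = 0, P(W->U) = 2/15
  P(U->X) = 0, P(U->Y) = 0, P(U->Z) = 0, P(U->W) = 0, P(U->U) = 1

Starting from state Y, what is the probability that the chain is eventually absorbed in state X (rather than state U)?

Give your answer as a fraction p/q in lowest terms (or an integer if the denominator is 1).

Answer: 384/709

Derivation:
Let a_i = P(absorbed in X | start in state i).
Boundary conditions: a_X = 1, a_U = 0.
For each transient state i, a_i = sum_j P(i->j) * a_j:
  a_Y = 2/15*a_X + 0*a_Y + 7/15*a_Z + 1/5*a_W + 1/5*a_U
  a_Z = 2/15*a_X + 4/15*a_Y + 4/15*a_Z + 4/15*a_W + 1/15*a_U
  a_W = 4/15*a_X + 1/15*a_Y + 8/15*a_Z + 0*a_W + 2/15*a_U

Substituting a_X = 1 and a_U = 0, rearrange to (I - Q) a = r where r[i] = P(i -> X):
  [1, -7/15, -1/5] . (a_Y, a_Z, a_W) = 2/15
  [-4/15, 11/15, -4/15] . (a_Y, a_Z, a_W) = 2/15
  [-1/15, -8/15, 1] . (a_Y, a_Z, a_W) = 4/15

Solving yields:
  a_Y = 384/709
  a_Z = 430/709
  a_W = 444/709

Starting state is Y, so the absorption probability is a_Y = 384/709.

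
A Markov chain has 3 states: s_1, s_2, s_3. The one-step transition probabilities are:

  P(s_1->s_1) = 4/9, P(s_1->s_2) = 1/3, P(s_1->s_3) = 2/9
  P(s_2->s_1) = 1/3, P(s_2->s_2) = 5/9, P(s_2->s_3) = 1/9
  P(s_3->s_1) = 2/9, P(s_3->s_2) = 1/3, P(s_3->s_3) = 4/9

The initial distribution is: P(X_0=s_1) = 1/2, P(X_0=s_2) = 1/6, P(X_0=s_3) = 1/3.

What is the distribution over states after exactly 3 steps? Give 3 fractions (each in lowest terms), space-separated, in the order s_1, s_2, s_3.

Propagating the distribution step by step (d_{t+1} = d_t * P):
d_0 = (s_1=1/2, s_2=1/6, s_3=1/3)
  d_1[s_1] = 1/2*4/9 + 1/6*1/3 + 1/3*2/9 = 19/54
  d_1[s_2] = 1/2*1/3 + 1/6*5/9 + 1/3*1/3 = 10/27
  d_1[s_3] = 1/2*2/9 + 1/6*1/9 + 1/3*4/9 = 5/18
d_1 = (s_1=19/54, s_2=10/27, s_3=5/18)
  d_2[s_1] = 19/54*4/9 + 10/27*1/3 + 5/18*2/9 = 83/243
  d_2[s_2] = 19/54*1/3 + 10/27*5/9 + 5/18*1/3 = 101/243
  d_2[s_3] = 19/54*2/9 + 10/27*1/9 + 5/18*4/9 = 59/243
d_2 = (s_1=83/243, s_2=101/243, s_3=59/243)
  d_3[s_1] = 83/243*4/9 + 101/243*1/3 + 59/243*2/9 = 251/729
  d_3[s_2] = 83/243*1/3 + 101/243*5/9 + 59/243*1/3 = 931/2187
  d_3[s_3] = 83/243*2/9 + 101/243*1/9 + 59/243*4/9 = 503/2187
d_3 = (s_1=251/729, s_2=931/2187, s_3=503/2187)

Answer: 251/729 931/2187 503/2187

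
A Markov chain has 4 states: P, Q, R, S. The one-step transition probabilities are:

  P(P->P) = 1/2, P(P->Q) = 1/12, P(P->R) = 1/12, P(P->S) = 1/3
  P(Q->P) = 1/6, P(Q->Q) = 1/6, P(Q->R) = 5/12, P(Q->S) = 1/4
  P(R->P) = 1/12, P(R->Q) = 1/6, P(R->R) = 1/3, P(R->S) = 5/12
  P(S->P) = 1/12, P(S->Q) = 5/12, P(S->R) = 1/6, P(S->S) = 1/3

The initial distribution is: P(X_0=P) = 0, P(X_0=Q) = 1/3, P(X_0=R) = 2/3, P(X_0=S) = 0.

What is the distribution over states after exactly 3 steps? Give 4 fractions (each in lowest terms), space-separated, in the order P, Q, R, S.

Answer: 283/1728 1255/5184 449/1728 1733/5184

Derivation:
Propagating the distribution step by step (d_{t+1} = d_t * P):
d_0 = (P=0, Q=1/3, R=2/3, S=0)
  d_1[P] = 0*1/2 + 1/3*1/6 + 2/3*1/12 + 0*1/12 = 1/9
  d_1[Q] = 0*1/12 + 1/3*1/6 + 2/3*1/6 + 0*5/12 = 1/6
  d_1[R] = 0*1/12 + 1/3*5/12 + 2/3*1/3 + 0*1/6 = 13/36
  d_1[S] = 0*1/3 + 1/3*1/4 + 2/3*5/12 + 0*1/3 = 13/36
d_1 = (P=1/9, Q=1/6, R=13/36, S=13/36)
  d_2[P] = 1/9*1/2 + 1/6*1/6 + 13/36*1/12 + 13/36*1/12 = 31/216
  d_2[Q] = 1/9*1/12 + 1/6*1/6 + 13/36*1/6 + 13/36*5/12 = 107/432
  d_2[R] = 1/9*1/12 + 1/6*5/12 + 13/36*1/3 + 13/36*1/6 = 7/27
  d_2[S] = 1/9*1/3 + 1/6*1/4 + 13/36*5/12 + 13/36*1/3 = 151/432
d_2 = (P=31/216, Q=107/432, R=7/27, S=151/432)
  d_3[P] = 31/216*1/2 + 107/432*1/6 + 7/27*1/12 + 151/432*1/12 = 283/1728
  d_3[Q] = 31/216*1/12 + 107/432*1/6 + 7/27*1/6 + 151/432*5/12 = 1255/5184
  d_3[R] = 31/216*1/12 + 107/432*5/12 + 7/27*1/3 + 151/432*1/6 = 449/1728
  d_3[S] = 31/216*1/3 + 107/432*1/4 + 7/27*5/12 + 151/432*1/3 = 1733/5184
d_3 = (P=283/1728, Q=1255/5184, R=449/1728, S=1733/5184)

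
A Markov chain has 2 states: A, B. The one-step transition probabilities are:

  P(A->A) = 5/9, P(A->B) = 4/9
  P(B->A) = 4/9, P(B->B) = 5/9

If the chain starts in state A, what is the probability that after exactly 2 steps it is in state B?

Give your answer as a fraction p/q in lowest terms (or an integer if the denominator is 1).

Answer: 40/81

Derivation:
Computing P^2 by repeated multiplication:
P^1 =
  A: [5/9, 4/9]
  B: [4/9, 5/9]
P^2 =
  A: [41/81, 40/81]
  B: [40/81, 41/81]

(P^2)[A -> B] = 40/81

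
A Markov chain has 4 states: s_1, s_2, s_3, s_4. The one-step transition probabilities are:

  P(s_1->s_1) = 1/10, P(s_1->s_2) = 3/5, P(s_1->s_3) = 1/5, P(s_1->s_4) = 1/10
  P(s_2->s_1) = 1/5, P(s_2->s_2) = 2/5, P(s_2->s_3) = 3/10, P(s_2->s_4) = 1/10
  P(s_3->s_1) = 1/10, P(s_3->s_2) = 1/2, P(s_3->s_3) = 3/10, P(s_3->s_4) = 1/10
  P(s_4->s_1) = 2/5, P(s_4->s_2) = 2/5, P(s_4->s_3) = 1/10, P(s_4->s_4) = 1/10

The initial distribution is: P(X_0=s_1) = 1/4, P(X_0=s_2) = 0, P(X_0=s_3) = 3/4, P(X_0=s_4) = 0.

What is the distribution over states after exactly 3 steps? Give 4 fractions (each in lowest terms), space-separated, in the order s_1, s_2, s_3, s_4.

Answer: 699/4000 927/2000 1047/4000 1/10

Derivation:
Propagating the distribution step by step (d_{t+1} = d_t * P):
d_0 = (s_1=1/4, s_2=0, s_3=3/4, s_4=0)
  d_1[s_1] = 1/4*1/10 + 0*1/5 + 3/4*1/10 + 0*2/5 = 1/10
  d_1[s_2] = 1/4*3/5 + 0*2/5 + 3/4*1/2 + 0*2/5 = 21/40
  d_1[s_3] = 1/4*1/5 + 0*3/10 + 3/4*3/10 + 0*1/10 = 11/40
  d_1[s_4] = 1/4*1/10 + 0*1/10 + 3/4*1/10 + 0*1/10 = 1/10
d_1 = (s_1=1/10, s_2=21/40, s_3=11/40, s_4=1/10)
  d_2[s_1] = 1/10*1/10 + 21/40*1/5 + 11/40*1/10 + 1/10*2/5 = 73/400
  d_2[s_2] = 1/10*3/5 + 21/40*2/5 + 11/40*1/2 + 1/10*2/5 = 179/400
  d_2[s_3] = 1/10*1/5 + 21/40*3/10 + 11/40*3/10 + 1/10*1/10 = 27/100
  d_2[s_4] = 1/10*1/10 + 21/40*1/10 + 11/40*1/10 + 1/10*1/10 = 1/10
d_2 = (s_1=73/400, s_2=179/400, s_3=27/100, s_4=1/10)
  d_3[s_1] = 73/400*1/10 + 179/400*1/5 + 27/100*1/10 + 1/10*2/5 = 699/4000
  d_3[s_2] = 73/400*3/5 + 179/400*2/5 + 27/100*1/2 + 1/10*2/5 = 927/2000
  d_3[s_3] = 73/400*1/5 + 179/400*3/10 + 27/100*3/10 + 1/10*1/10 = 1047/4000
  d_3[s_4] = 73/400*1/10 + 179/400*1/10 + 27/100*1/10 + 1/10*1/10 = 1/10
d_3 = (s_1=699/4000, s_2=927/2000, s_3=1047/4000, s_4=1/10)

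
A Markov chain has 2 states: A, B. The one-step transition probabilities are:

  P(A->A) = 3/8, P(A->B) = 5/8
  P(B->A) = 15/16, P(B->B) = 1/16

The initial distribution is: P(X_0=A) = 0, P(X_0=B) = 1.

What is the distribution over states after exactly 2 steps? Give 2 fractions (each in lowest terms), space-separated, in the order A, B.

Propagating the distribution step by step (d_{t+1} = d_t * P):
d_0 = (A=0, B=1)
  d_1[A] = 0*3/8 + 1*15/16 = 15/16
  d_1[B] = 0*5/8 + 1*1/16 = 1/16
d_1 = (A=15/16, B=1/16)
  d_2[A] = 15/16*3/8 + 1/16*15/16 = 105/256
  d_2[B] = 15/16*5/8 + 1/16*1/16 = 151/256
d_2 = (A=105/256, B=151/256)

Answer: 105/256 151/256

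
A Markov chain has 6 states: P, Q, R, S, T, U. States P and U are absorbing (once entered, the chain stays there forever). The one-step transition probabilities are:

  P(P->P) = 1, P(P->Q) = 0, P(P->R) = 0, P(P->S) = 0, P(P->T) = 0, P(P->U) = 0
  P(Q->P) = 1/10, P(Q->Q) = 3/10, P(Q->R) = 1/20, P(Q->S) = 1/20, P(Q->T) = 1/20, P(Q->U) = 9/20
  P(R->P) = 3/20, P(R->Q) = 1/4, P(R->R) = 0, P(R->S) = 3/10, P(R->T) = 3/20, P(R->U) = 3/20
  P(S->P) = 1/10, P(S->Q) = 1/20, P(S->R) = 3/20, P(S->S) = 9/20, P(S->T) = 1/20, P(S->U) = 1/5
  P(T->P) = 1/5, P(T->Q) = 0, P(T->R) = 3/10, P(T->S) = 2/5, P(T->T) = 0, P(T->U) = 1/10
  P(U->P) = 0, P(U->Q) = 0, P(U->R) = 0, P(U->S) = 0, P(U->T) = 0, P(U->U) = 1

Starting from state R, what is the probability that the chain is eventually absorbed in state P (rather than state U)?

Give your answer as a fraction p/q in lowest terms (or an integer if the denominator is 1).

Answer: 1284/3391

Derivation:
Let a_i = P(absorbed in P | start in state i).
Boundary conditions: a_P = 1, a_U = 0.
For each transient state i, a_i = sum_j P(i->j) * a_j:
  a_Q = 1/10*a_P + 3/10*a_Q + 1/20*a_R + 1/20*a_S + 1/20*a_T + 9/20*a_U
  a_R = 3/20*a_P + 1/4*a_Q + 0*a_R + 3/10*a_S + 3/20*a_T + 3/20*a_U
  a_S = 1/10*a_P + 1/20*a_Q + 3/20*a_R + 9/20*a_S + 1/20*a_T + 1/5*a_U
  a_T = 1/5*a_P + 0*a_Q + 3/10*a_R + 2/5*a_S + 0*a_T + 1/10*a_U

Substituting a_P = 1 and a_U = 0, rearrange to (I - Q) a = r where r[i] = P(i -> P):
  [7/10, -1/20, -1/20, -1/20] . (a_Q, a_R, a_S, a_T) = 1/10
  [-1/4, 1, -3/10, -3/20] . (a_Q, a_R, a_S, a_T) = 3/20
  [-1/20, -3/20, 11/20, -1/20] . (a_Q, a_R, a_S, a_T) = 1/10
  [0, -3/10, -2/5, 1] . (a_Q, a_R, a_S, a_T) = 1/5

Solving yields:
  a_Q = 5388/23737
  a_R = 1284/3391
  a_S = 8233/23737
  a_T = 10737/23737

Starting state is R, so the absorption probability is a_R = 1284/3391.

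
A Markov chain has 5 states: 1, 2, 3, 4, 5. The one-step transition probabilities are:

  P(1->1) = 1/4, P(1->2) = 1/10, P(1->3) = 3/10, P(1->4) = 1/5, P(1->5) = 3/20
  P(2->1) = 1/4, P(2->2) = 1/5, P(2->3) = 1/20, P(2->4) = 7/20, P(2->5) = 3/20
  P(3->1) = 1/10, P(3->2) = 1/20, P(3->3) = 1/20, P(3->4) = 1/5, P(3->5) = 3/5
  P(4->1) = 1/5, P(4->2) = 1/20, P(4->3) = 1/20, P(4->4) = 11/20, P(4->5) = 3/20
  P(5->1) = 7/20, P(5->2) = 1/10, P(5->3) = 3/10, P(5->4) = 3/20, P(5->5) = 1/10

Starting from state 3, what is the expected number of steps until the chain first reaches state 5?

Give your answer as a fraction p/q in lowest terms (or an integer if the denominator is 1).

Answer: 74240/25833

Derivation:
Let h_i = expected steps to first reach 5 from state i.
Boundary: h_5 = 0.
First-step equations for the other states:
  h_1 = 1 + 1/4*h_1 + 1/10*h_2 + 3/10*h_3 + 1/5*h_4 + 3/20*h_5
  h_2 = 1 + 1/4*h_1 + 1/5*h_2 + 1/20*h_3 + 7/20*h_4 + 3/20*h_5
  h_3 = 1 + 1/10*h_1 + 1/20*h_2 + 1/20*h_3 + 1/5*h_4 + 3/5*h_5
  h_4 = 1 + 1/5*h_1 + 1/20*h_2 + 1/20*h_3 + 11/20*h_4 + 3/20*h_5

Substituting h_5 = 0 and rearranging gives the linear system (I - Q) h = 1:
  [3/4, -1/10, -3/10, -1/5] . (h_1, h_2, h_3, h_4) = 1
  [-1/4, 4/5, -1/20, -7/20] . (h_1, h_2, h_3, h_4) = 1
  [-1/10, -1/20, 19/20, -1/5] . (h_1, h_2, h_3, h_4) = 1
  [-1/5, -1/20, -1/20, 9/20] . (h_1, h_2, h_3, h_4) = 1

Solving yields:
  h_1 = 116900/25833
  h_2 = 131300/25833
  h_3 = 74240/25833
  h_4 = 132200/25833

Starting state is 3, so the expected hitting time is h_3 = 74240/25833.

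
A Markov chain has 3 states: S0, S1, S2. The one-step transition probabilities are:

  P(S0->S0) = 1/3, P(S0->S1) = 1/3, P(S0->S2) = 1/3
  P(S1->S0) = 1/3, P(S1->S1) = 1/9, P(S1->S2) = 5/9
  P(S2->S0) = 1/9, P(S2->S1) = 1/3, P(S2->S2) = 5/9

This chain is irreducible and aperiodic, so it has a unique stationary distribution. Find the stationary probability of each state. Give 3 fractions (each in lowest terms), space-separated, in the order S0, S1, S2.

Answer: 17/77 3/11 39/77

Derivation:
The stationary distribution satisfies pi = pi * P, i.e.:
  pi_S0 = 1/3*pi_S0 + 1/3*pi_S1 + 1/9*pi_S2
  pi_S1 = 1/3*pi_S0 + 1/9*pi_S1 + 1/3*pi_S2
  pi_S2 = 1/3*pi_S0 + 5/9*pi_S1 + 5/9*pi_S2
with normalization: pi_S0 + pi_S1 + pi_S2 = 1.

Using the first 2 balance equations plus normalization, the linear system A*pi = b is:
  [-2/3, 1/3, 1/9] . pi = 0
  [1/3, -8/9, 1/3] . pi = 0
  [1, 1, 1] . pi = 1

Solving yields:
  pi_S0 = 17/77
  pi_S1 = 3/11
  pi_S2 = 39/77

Verification (pi * P):
  17/77*1/3 + 3/11*1/3 + 39/77*1/9 = 17/77 = pi_S0  (ok)
  17/77*1/3 + 3/11*1/9 + 39/77*1/3 = 3/11 = pi_S1  (ok)
  17/77*1/3 + 3/11*5/9 + 39/77*5/9 = 39/77 = pi_S2  (ok)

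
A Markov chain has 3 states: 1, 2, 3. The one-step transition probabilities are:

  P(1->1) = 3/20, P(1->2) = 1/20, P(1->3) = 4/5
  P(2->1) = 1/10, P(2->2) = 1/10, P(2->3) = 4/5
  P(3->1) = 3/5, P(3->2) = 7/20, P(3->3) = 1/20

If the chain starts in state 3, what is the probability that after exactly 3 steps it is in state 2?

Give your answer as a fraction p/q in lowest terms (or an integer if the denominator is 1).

Answer: 2263/8000

Derivation:
Computing P^3 by repeated multiplication:
P^1 =
  1: [3/20, 1/20, 4/5]
  2: [1/10, 1/10, 4/5]
  3: [3/5, 7/20, 1/20]
P^2 =
  1: [203/400, 117/400, 1/5]
  2: [101/200, 59/200, 1/5]
  3: [31/200, 33/400, 61/80]
P^3 =
  1: [1803/8000, 997/8000, 13/20]
  2: [901/4000, 499/4000, 13/20]
  3: [489/1000, 2263/8000, 73/320]

(P^3)[3 -> 2] = 2263/8000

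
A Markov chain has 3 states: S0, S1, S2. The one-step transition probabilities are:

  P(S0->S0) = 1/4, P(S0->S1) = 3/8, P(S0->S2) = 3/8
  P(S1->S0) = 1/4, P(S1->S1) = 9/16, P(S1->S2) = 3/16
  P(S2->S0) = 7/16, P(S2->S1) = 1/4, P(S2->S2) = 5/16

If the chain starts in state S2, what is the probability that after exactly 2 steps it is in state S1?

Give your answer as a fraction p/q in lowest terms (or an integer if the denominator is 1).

Computing P^2 by repeated multiplication:
P^1 =
  S0: [1/4, 3/8, 3/8]
  S1: [1/4, 9/16, 3/16]
  S2: [7/16, 1/4, 5/16]
P^2 =
  S0: [41/128, 51/128, 9/32]
  S1: [73/256, 117/256, 33/128]
  S2: [79/256, 49/128, 79/256]

(P^2)[S2 -> S1] = 49/128

Answer: 49/128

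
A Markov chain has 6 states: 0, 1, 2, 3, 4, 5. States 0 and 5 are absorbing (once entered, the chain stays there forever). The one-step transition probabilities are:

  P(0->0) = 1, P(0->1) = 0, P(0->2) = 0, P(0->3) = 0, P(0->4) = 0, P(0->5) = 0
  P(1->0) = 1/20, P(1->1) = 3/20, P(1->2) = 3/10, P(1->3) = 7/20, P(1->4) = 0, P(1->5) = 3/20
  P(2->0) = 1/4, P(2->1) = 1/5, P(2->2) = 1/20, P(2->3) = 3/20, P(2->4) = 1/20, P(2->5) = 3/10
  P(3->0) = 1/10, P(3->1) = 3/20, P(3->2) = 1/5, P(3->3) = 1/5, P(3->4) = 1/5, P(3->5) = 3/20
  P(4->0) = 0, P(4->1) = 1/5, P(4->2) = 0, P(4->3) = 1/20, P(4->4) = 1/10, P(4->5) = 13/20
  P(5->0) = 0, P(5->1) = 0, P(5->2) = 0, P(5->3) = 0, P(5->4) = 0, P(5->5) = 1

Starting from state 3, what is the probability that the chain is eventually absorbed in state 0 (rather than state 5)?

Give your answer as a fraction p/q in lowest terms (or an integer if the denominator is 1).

Answer: 10285/34038

Derivation:
Let a_i = P(absorbed in 0 | start in state i).
Boundary conditions: a_0 = 1, a_5 = 0.
For each transient state i, a_i = sum_j P(i->j) * a_j:
  a_1 = 1/20*a_0 + 3/20*a_1 + 3/10*a_2 + 7/20*a_3 + 0*a_4 + 3/20*a_5
  a_2 = 1/4*a_0 + 1/5*a_1 + 1/20*a_2 + 3/20*a_3 + 1/20*a_4 + 3/10*a_5
  a_3 = 1/10*a_0 + 3/20*a_1 + 1/5*a_2 + 1/5*a_3 + 1/5*a_4 + 3/20*a_5
  a_4 = 0*a_0 + 1/5*a_1 + 0*a_2 + 1/20*a_3 + 1/10*a_4 + 13/20*a_5

Substituting a_0 = 1 and a_5 = 0, rearrange to (I - Q) a = r where r[i] = P(i -> 0):
  [17/20, -3/10, -7/20, 0] . (a_1, a_2, a_3, a_4) = 1/20
  [-1/5, 19/20, -3/20, -1/20] . (a_1, a_2, a_3, a_4) = 1/4
  [-3/20, -1/5, 4/5, -1/5] . (a_1, a_2, a_3, a_4) = 1/10
  [-1/5, 0, -1/20, 9/10] . (a_1, a_2, a_3, a_4) = 0

Solving yields:
  a_1 = 5416/17019
  a_2 = 2893/7564
  a_3 = 10285/34038
  a_4 = 5957/68076

Starting state is 3, so the absorption probability is a_3 = 10285/34038.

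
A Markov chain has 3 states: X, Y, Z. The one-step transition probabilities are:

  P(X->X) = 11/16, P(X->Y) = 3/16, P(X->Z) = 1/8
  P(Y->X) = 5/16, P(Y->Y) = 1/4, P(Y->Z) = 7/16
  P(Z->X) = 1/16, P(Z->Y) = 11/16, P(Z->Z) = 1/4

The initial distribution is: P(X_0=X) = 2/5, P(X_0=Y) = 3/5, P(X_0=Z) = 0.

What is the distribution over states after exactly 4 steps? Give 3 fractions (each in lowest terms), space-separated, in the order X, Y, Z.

Answer: 4081/10240 55869/163840 8535/32768

Derivation:
Propagating the distribution step by step (d_{t+1} = d_t * P):
d_0 = (X=2/5, Y=3/5, Z=0)
  d_1[X] = 2/5*11/16 + 3/5*5/16 + 0*1/16 = 37/80
  d_1[Y] = 2/5*3/16 + 3/5*1/4 + 0*11/16 = 9/40
  d_1[Z] = 2/5*1/8 + 3/5*7/16 + 0*1/4 = 5/16
d_1 = (X=37/80, Y=9/40, Z=5/16)
  d_2[X] = 37/80*11/16 + 9/40*5/16 + 5/16*1/16 = 261/640
  d_2[Y] = 37/80*3/16 + 9/40*1/4 + 5/16*11/16 = 229/640
  d_2[Z] = 37/80*1/8 + 9/40*7/16 + 5/16*1/4 = 15/64
d_2 = (X=261/640, Y=229/640, Z=15/64)
  d_3[X] = 261/640*11/16 + 229/640*5/16 + 15/64*1/16 = 2083/5120
  d_3[Y] = 261/640*3/16 + 229/640*1/4 + 15/64*11/16 = 3349/10240
  d_3[Z] = 261/640*1/8 + 229/640*7/16 + 15/64*1/4 = 545/2048
d_3 = (X=2083/5120, Y=3349/10240, Z=545/2048)
  d_4[X] = 2083/5120*11/16 + 3349/10240*5/16 + 545/2048*1/16 = 4081/10240
  d_4[Y] = 2083/5120*3/16 + 3349/10240*1/4 + 545/2048*11/16 = 55869/163840
  d_4[Z] = 2083/5120*1/8 + 3349/10240*7/16 + 545/2048*1/4 = 8535/32768
d_4 = (X=4081/10240, Y=55869/163840, Z=8535/32768)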